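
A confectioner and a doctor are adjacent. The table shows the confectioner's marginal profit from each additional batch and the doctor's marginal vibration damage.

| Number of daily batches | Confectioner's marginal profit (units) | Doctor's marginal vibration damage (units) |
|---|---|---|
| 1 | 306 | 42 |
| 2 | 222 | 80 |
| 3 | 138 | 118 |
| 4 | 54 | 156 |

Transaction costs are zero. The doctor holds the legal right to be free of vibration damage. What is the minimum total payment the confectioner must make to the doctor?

240

Efficient level: marginal profit ≥ marginal vibration damage through level 3, so k* = 3.
With the doctor holding the right, the confectioner must at least compensate total damage at k*: 42 + 80 + 118 = 240.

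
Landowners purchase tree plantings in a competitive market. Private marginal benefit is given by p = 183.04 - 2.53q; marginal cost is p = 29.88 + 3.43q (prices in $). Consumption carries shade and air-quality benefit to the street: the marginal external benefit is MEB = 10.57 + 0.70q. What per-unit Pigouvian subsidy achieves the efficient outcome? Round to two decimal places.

subsidy = $32.36 per unit

Social marginal benefit = demand + MEB = 193.61 - 1.83q.
Set SMB = MC: 193.61 - 1.83q = 29.88 + 3.43q → q* = 31.1274.
The Pigouvian subsidy equals MEB at q*: 10.57 + 0.70×31.1274 = 32.3592.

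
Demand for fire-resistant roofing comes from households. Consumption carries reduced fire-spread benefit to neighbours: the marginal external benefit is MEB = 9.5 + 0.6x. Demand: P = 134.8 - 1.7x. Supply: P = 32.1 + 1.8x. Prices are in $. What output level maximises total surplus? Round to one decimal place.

x* = 38.7

Social marginal benefit = demand + MEB = 144.3 - 1.1x.
Set SMB = MC: 144.3 - 1.1x = 32.1 + 1.8x → x* = 38.6897.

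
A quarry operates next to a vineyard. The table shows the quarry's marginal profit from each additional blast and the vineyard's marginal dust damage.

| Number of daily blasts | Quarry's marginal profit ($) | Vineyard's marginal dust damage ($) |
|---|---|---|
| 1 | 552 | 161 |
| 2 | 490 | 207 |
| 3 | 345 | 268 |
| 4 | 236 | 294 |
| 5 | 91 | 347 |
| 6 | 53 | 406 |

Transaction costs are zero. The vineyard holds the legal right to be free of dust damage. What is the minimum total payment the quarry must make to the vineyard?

Efficient level: marginal profit ≥ marginal dust damage through level 3, so k* = 3.
With the vineyard holding the right, the quarry must at least compensate total damage at k*: 161 + 207 + 268 = 636.

$636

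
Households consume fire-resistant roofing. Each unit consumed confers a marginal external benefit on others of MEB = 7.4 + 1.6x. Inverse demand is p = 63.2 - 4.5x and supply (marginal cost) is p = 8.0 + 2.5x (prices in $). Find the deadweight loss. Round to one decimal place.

Market equilibrium (private): 8.0 + 2.5x = 63.2 - 4.5x → x_m = 7.8857.
Social marginal benefit = demand + MEB = 70.6 - 2.9x.
Set SMB = MC: 70.6 - 2.9x = 8.0 + 2.5x → x* = 11.5926.
Height of the DWL triangle at x_m is SMB(x_m) − MC(x_m) = MEB(x_m) = 20.0171.
DWL = ½ × 3.7069 × 20.0171 = 37.1007.

DWL = $37.1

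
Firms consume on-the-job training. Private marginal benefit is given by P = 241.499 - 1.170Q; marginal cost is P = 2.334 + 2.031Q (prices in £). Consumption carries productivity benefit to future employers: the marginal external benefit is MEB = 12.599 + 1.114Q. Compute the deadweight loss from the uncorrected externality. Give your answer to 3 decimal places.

DWL = £2200.247

Market equilibrium (private): 2.334 + 2.031Q = 241.499 - 1.170Q → Q_m = 74.7157.
Social marginal benefit = demand + MEB = 254.098 - 0.056Q.
Set SMB = MC: 254.098 - 0.056Q = 2.334 + 2.031Q → Q* = 120.6344.
Height of the DWL triangle at Q_m is SMB(Q_m) − MC(Q_m) = MEB(Q_m) = 95.8323.
DWL = ½ × 45.9187 × 95.8323 = 2200.2473.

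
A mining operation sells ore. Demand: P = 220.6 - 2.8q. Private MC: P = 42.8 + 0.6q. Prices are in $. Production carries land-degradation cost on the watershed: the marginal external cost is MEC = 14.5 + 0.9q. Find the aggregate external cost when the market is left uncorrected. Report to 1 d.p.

$1988.9

Market equilibrium (private): 42.8 + 0.6q = 220.6 - 2.8q → q_m = 52.2941.
Total external cost = ∫₀^{q_m} (14.5 + 0.9q) dq = 14.5×52.2941 + ½×0.9×52.2941² = 1988.8673.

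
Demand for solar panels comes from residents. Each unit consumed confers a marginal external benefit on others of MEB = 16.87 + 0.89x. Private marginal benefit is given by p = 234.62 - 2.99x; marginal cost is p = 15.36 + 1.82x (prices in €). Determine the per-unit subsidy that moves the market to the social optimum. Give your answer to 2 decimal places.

Social marginal benefit = demand + MEB = 251.49 - 2.10x.
Set SMB = MC: 251.49 - 2.10x = 15.36 + 1.82x → x* = 60.2372.
The Pigouvian subsidy equals MEB at x*: 16.87 + 0.89×60.2372 = 70.4811.

subsidy = €70.48 per unit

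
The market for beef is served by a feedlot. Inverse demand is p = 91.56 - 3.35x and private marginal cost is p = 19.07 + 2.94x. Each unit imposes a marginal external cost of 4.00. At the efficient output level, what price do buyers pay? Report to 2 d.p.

Social marginal cost = private MC + MEC = 23.07 + 2.94x.
Set SMC = demand: 23.07 + 2.94x = 91.56 - 3.35x → x* = 10.8887.
Consumer price on the demand curve at x*: 91.56 − 3.35×10.8887 = 55.0829.

P = 55.08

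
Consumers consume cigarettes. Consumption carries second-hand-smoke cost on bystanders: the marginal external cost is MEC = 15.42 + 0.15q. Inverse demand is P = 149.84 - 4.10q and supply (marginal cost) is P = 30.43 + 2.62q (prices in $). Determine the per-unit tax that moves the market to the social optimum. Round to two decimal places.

Social marginal benefit = demand − MEC = 134.42 - 4.25q.
Set SMB = MC: 134.42 - 4.25q = 30.43 + 2.62q → q* = 15.1368.
The Pigouvian tax equals MEC at q*: 15.42 + 0.15×15.1368 = 17.6905.

tax = $17.69 per unit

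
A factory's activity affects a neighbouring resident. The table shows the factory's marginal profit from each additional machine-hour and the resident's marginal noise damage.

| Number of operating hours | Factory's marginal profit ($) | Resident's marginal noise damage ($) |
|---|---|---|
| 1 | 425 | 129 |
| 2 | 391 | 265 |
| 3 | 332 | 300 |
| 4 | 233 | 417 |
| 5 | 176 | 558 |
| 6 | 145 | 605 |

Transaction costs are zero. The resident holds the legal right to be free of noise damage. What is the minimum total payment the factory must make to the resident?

Efficient level: marginal profit ≥ marginal noise damage through level 3, so k* = 3.
With the resident holding the right, the factory must at least compensate total damage at k*: 129 + 265 + 300 = 694.

$694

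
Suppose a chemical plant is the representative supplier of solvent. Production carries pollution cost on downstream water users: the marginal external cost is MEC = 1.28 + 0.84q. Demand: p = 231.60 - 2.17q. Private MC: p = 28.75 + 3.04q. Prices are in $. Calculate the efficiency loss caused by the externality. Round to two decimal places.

DWL = $95.45

Market equilibrium (private): 28.75 + 3.04q = 231.60 - 2.17q → q_m = 38.9347.
Social marginal cost = private MC + MEC = 30.03 + 3.88q.
Set SMC = demand: 30.03 + 3.88q = 231.60 - 2.17q → q* = 33.3174.
Height of the DWL triangle at q_m is SMC(q_m) − demand(q_m) = MEC(q_m) = 33.9852.
DWL = ½ × 5.6173 × 33.9852 = 95.4525.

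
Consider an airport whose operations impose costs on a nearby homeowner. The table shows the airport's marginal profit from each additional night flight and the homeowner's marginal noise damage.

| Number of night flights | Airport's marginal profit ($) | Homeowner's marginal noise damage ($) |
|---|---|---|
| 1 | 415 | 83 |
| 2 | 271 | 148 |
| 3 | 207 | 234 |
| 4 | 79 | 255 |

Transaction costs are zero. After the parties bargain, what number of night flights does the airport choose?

Bargaining reaches the level where marginal profit last exceeds marginal noise damage.
That holds through level 2 (271 ≥ 148) but not at 3 (207 < 234).

2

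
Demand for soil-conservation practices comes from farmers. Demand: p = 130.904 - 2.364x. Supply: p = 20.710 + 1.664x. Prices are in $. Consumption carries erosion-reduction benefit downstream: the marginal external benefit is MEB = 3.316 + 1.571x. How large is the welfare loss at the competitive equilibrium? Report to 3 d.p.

DWL = $436.125

Market equilibrium (private): 20.710 + 1.664x = 130.904 - 2.364x → x_m = 27.3570.
Social marginal benefit = demand + MEB = 134.220 - 0.793x.
Set SMB = MC: 134.220 - 0.793x = 20.710 + 1.664x → x* = 46.1986.
Between x* and x_m the wedge SMB − MC runs linearly from 0 to MEB(x_m), so the loss is a triangle.
DWL = ½ × 18.8416 × 46.2938 = 436.1246.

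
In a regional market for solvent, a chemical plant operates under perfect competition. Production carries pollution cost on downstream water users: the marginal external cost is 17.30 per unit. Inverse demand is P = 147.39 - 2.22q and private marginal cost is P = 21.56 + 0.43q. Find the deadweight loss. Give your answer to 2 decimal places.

DWL = 56.47

Market equilibrium (private): 21.56 + 0.43q = 147.39 - 2.22q → q_m = 47.4830.
Social marginal cost = private MC + MEC = 38.86 + 0.43q.
Set SMC = demand: 38.86 + 0.43q = 147.39 - 2.22q → q* = 40.9547.
Height of the DWL triangle at q_m is SMC(q_m) − demand(q_m) = MEC(q_m) = 17.3000.
DWL = ½ × 6.5283 × 17.3000 = 56.4698.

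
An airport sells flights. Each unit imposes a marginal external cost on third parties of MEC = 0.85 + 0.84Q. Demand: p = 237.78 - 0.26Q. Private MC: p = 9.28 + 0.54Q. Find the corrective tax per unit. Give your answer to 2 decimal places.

Social marginal cost = private MC + MEC = 10.13 + 1.38Q.
Set SMC = demand: 10.13 + 1.38Q = 237.78 - 0.26Q → Q* = 138.8110.
The Pigouvian tax equals MEC at Q*: 0.85 + 0.84×138.8110 = 117.4512.

tax = 117.45 per unit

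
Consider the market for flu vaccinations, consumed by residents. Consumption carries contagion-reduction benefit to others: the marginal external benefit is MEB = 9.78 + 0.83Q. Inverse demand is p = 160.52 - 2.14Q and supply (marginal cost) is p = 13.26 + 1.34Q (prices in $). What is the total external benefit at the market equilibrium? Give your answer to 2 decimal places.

Market equilibrium (private): 13.26 + 1.34Q = 160.52 - 2.14Q → Q_m = 42.3161.
Total external benefit = ∫₀^{Q_m} (9.78 + 0.83Q) dQ = 9.78×42.3161 + ½×0.83×42.3161² = 1156.9722.

$1156.97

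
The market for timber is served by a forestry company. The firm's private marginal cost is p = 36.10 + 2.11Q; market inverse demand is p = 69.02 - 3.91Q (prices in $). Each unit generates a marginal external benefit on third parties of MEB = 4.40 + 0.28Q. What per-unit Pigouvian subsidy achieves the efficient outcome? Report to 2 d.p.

Social marginal cost = private MC − MEB = 31.70 + 1.83Q.
Set SMC = demand: 31.70 + 1.83Q = 69.02 - 3.91Q → Q* = 6.5017.
The Pigouvian subsidy equals MEB at Q*: 4.40 + 0.28×6.5017 = 6.2205.

subsidy = $6.22 per unit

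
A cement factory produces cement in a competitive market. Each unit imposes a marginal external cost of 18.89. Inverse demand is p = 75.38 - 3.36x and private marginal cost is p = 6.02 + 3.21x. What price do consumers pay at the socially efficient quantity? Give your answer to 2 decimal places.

Social marginal cost = private MC + MEC = 24.91 + 3.21x.
Set SMC = demand: 24.91 + 3.21x = 75.38 - 3.36x → x* = 7.6819.
Consumer price on the demand curve at x*: 75.38 − 3.36×7.6819 = 49.5688.

P = 49.57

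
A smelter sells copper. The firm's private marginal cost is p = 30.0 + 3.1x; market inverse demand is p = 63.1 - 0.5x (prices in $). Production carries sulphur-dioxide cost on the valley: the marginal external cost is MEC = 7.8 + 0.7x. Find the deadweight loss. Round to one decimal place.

DWL = $23.6

Market equilibrium (private): 30.0 + 3.1x = 63.1 - 0.5x → x_m = 9.1944.
Social marginal cost = private MC + MEC = 37.8 + 3.8x.
Set SMC = demand: 37.8 + 3.8x = 63.1 - 0.5x → x* = 5.8837.
Between x* and x_m the wedge SMC − demand runs linearly from 0 to MEC(x_m), so the loss is a triangle.
DWL = ½ × 3.3107 × 14.2361 = 23.5657.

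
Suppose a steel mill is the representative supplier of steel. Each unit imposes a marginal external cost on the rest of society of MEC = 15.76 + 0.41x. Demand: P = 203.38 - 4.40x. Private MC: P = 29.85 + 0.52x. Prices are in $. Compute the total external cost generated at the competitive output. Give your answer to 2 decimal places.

$810.88

Market equilibrium (private): 29.85 + 0.52x = 203.38 - 4.40x → x_m = 35.2703.
Total external cost = ∫₀^{x_m} (15.76 + 0.41x) dx = 15.76×35.2703 + ½×0.41×35.2703² = 810.8787.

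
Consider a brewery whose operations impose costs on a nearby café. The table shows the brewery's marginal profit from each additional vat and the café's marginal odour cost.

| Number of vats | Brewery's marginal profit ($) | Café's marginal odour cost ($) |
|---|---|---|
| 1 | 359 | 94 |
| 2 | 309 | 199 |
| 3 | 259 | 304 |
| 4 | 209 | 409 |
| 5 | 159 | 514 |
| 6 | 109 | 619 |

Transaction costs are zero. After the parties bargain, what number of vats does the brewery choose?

2

Bargaining reaches the level where marginal profit last exceeds marginal odour cost.
That holds through level 2 (309 ≥ 199) but not at 3 (259 < 304).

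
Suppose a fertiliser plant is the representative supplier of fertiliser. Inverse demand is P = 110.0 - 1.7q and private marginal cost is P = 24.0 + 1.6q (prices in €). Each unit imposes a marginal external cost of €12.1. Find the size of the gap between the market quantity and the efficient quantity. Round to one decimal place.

Market equilibrium (private): 24.0 + 1.6q = 110.0 - 1.7q → q_m = 26.0606.
Social marginal cost = private MC + MEC = 36.1 + 1.6q.
Set SMC = demand: 36.1 + 1.6q = 110.0 - 1.7q → q* = 22.3939.
Gap = |26.0606 − 22.3939| = 3.6667.

3.7 units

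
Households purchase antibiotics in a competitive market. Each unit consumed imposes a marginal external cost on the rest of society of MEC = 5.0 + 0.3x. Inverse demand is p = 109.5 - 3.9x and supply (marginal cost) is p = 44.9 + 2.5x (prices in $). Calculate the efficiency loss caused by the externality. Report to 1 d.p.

Market equilibrium (private): 44.9 + 2.5x = 109.5 - 3.9x → x_m = 10.0938.
Social marginal benefit = demand − MEC = 104.5 - 4.2x.
Set SMB = MC: 104.5 - 4.2x = 44.9 + 2.5x → x* = 8.8955.
Between x* and x_m the wedge MC − SMB runs linearly from 0 to MEC(x_m), so the loss is a triangle.
DWL = ½ × 1.1983 × 8.0281 = 4.8100.

DWL = $4.8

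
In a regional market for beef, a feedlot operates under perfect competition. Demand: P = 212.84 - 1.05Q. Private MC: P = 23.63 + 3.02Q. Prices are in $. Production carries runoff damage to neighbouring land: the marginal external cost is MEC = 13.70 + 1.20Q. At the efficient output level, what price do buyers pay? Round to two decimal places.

Social marginal cost = private MC + MEC = 37.33 + 4.22Q.
Set SMC = demand: 37.33 + 4.22Q = 212.84 - 1.05Q → Q* = 33.3036.
Consumer price on the demand curve at Q*: 212.84 − 1.05×33.3036 = 177.8712.

P = $177.87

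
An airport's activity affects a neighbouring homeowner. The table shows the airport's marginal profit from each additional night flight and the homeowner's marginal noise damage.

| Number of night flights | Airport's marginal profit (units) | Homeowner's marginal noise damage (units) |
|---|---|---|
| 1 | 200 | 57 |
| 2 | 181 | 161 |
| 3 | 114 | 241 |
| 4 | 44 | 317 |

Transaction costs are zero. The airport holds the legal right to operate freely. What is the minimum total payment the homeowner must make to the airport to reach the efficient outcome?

Left alone the airport would choose level 4 (marginal profit stays positive).
Efficient level: k* = 2 (marginal profit ≥ marginal noise damage through 2).
The homeowner must at least cover the airport's forgone profit from cutting 4→2: 114 + 44 = 158.

158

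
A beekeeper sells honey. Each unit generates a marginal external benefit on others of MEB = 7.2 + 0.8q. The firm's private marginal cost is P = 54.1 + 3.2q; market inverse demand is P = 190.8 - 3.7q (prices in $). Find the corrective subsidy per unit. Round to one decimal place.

subsidy = $26.1 per unit

Social marginal cost = private MC − MEB = 46.9 + 2.4q.
Set SMC = demand: 46.9 + 2.4q = 190.8 - 3.7q → q* = 23.5902.
The Pigouvian subsidy equals MEB at q*: 7.2 + 0.8×23.5902 = 26.0722.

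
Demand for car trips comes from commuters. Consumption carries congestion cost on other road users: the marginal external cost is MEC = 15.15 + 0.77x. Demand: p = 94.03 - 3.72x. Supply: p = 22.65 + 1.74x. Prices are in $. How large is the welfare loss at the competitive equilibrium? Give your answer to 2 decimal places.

DWL = $51.03

Market equilibrium (private): 22.65 + 1.74x = 94.03 - 3.72x → x_m = 13.0733.
Social marginal benefit = demand − MEC = 78.88 - 4.49x.
Set SMB = MC: 78.88 - 4.49x = 22.65 + 1.74x → x* = 9.0257.
The welfare-loss triangle has base |x_m − x*| and height MEC(x_m) (the vertical gap between SMB and MC is zero at x* and MEC at x_m).
DWL = ½ × 4.0476 × 25.2164 = 51.0330.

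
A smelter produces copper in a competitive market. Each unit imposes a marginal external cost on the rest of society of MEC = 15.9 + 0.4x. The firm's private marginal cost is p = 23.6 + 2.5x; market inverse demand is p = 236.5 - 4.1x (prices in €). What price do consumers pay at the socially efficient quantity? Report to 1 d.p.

Social marginal cost = private MC + MEC = 39.5 + 2.9x.
Set SMC = demand: 39.5 + 2.9x = 236.5 - 4.1x → x* = 28.1429.
Consumer price on the demand curve at x*: 236.5 − 4.1×28.1429 = 121.1141.

P = €121.1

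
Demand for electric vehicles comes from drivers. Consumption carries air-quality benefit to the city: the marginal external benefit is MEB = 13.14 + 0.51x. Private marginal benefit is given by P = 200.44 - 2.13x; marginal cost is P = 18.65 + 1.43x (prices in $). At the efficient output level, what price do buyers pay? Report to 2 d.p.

Social marginal benefit = demand + MEB = 213.58 - 1.62x.
Set SMB = MC: 213.58 - 1.62x = 18.65 + 1.43x → x* = 63.9115.
Consumer price on the demand curve at x*: 200.44 − 2.13×63.9115 = 64.3085.

P = $64.31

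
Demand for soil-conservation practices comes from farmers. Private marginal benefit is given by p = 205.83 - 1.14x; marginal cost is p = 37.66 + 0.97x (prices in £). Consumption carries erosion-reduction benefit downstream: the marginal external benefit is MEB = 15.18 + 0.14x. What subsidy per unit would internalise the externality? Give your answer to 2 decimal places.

subsidy = £28.21 per unit

Social marginal benefit = demand + MEB = 221.01 - x.
Set SMB = MC: 221.01 - x = 37.66 + 0.97x → x* = 93.0711.
The Pigouvian subsidy equals MEB at x*: 15.18 + 0.14×93.0711 = 28.2100.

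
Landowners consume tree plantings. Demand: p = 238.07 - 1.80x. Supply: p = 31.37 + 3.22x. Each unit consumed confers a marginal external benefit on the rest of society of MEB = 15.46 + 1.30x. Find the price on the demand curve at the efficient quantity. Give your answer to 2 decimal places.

Social marginal benefit = demand + MEB = 253.53 - 0.50x.
Set SMB = MC: 253.53 - 0.50x = 31.37 + 3.22x → x* = 59.7204.
Consumer price on the demand curve at x*: 238.07 − 1.80×59.7204 = 130.5733.

P = 130.57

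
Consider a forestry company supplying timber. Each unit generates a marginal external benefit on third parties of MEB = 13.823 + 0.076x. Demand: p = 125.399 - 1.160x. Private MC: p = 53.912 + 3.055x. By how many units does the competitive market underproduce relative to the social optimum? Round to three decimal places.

3.651 units

Market equilibrium (private): 53.912 + 3.055x = 125.399 - 1.160x → x_m = 16.9601.
Social marginal cost = private MC − MEB = 40.089 + 2.979x.
Set SMC = demand: 40.089 + 2.979x = 125.399 - 1.160x → x* = 20.6113.
Gap = |16.9601 − 20.6113| = 3.6512.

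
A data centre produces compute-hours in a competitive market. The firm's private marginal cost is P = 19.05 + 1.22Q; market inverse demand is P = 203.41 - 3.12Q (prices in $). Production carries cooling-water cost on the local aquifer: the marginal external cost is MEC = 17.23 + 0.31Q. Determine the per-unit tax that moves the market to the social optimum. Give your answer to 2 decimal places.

Social marginal cost = private MC + MEC = 36.28 + 1.53Q.
Set SMC = demand: 36.28 + 1.53Q = 203.41 - 3.12Q → Q* = 35.9419.
The Pigouvian tax equals MEC at Q*: 17.23 + 0.31×35.9419 = 28.3720.

tax = $28.37 per unit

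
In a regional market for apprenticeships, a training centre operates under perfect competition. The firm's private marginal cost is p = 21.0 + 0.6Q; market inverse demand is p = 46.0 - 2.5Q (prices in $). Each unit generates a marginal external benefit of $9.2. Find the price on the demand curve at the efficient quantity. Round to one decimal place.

Social marginal cost = private MC − MEB = 11.8 + 0.6Q.
Set SMC = demand: 11.8 + 0.6Q = 46.0 - 2.5Q → Q* = 11.0323.
Consumer price on the demand curve at Q*: 46.0 − 2.5×11.0323 = 18.4193.

P = $18.4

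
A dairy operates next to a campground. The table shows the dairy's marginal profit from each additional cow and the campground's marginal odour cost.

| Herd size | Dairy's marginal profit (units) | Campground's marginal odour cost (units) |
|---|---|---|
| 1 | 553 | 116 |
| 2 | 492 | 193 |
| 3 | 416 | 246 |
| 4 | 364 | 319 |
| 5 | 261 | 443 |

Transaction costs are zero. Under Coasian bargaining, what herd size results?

Bargaining reaches the level where marginal profit last exceeds marginal odour cost.
That holds through level 4 (364 ≥ 319) but not at 5 (261 < 443).

4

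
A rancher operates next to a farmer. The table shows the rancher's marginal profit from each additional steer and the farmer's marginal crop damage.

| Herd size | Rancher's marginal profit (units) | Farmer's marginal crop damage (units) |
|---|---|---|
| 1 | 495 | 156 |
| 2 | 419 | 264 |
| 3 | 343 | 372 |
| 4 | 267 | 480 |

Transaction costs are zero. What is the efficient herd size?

Bargaining reaches the level where marginal profit last exceeds marginal crop damage.
That holds through level 2 (419 ≥ 264) but not at 3 (343 < 372).

2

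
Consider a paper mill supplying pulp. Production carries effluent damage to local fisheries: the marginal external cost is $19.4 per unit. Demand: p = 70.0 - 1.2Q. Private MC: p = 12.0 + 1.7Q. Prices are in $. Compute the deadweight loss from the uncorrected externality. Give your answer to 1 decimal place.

DWL = $64.9

Market equilibrium (private): 12.0 + 1.7Q = 70.0 - 1.2Q → Q_m = 20.0000.
Social marginal cost = private MC + MEC = 31.4 + 1.7Q.
Set SMC = demand: 31.4 + 1.7Q = 70.0 - 1.2Q → Q* = 13.3103.
Height of the DWL triangle at Q_m is SMC(Q_m) − demand(Q_m) = MEC(Q_m) = 19.4000.
DWL = ½ × 6.6897 × 19.4000 = 64.8901.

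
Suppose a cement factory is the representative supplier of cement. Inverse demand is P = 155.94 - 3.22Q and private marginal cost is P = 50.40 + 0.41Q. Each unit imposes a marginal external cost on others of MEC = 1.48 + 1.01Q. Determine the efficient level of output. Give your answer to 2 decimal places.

Q* = 22.43

Social marginal cost = private MC + MEC = 51.88 + 1.42Q.
Set SMC = demand: 51.88 + 1.42Q = 155.94 - 3.22Q → Q* = 22.4267.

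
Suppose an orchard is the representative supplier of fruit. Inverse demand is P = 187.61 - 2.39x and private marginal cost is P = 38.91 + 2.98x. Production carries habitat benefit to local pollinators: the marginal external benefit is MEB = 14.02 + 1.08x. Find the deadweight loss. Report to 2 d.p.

Market equilibrium (private): 38.91 + 2.98x = 187.61 - 2.39x → x_m = 27.6909.
Social marginal cost = private MC − MEB = 24.89 + 1.90x.
Set SMC = demand: 24.89 + 1.90x = 187.61 - 2.39x → x* = 37.9301.
Height of the DWL triangle at x_m is demand(x_m) − SMC(x_m) = MEB(x_m) = 43.9261.
DWL = ½ × 10.2392 × 43.9261 = 224.8841.

DWL = 224.88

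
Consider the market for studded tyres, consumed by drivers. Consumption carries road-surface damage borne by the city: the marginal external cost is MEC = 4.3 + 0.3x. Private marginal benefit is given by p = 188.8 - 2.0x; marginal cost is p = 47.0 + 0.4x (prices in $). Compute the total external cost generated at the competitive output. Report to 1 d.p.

Market equilibrium (private): 47.0 + 0.4x = 188.8 - 2.0x → x_m = 59.0833.
Total external cost = ∫₀^{x_m} (4.3 + 0.3x) dx = 4.3×59.0833 + ½×0.3×59.0833² = 777.6836.

$777.7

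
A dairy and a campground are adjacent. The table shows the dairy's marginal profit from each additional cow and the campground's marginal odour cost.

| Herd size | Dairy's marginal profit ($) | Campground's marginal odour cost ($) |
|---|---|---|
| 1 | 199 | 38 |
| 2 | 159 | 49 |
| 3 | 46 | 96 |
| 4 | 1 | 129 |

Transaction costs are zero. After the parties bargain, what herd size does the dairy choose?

2

Bargaining reaches the level where marginal profit last exceeds marginal odour cost.
That holds through level 2 (159 ≥ 49) but not at 3 (46 < 96).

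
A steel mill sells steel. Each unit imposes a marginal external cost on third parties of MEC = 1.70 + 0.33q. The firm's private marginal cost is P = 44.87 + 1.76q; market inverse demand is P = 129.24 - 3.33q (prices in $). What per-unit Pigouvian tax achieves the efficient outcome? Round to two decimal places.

Social marginal cost = private MC + MEC = 46.57 + 2.09q.
Set SMC = demand: 46.57 + 2.09q = 129.24 - 3.33q → q* = 15.2528.
The Pigouvian tax equals MEC at q*: 1.70 + 0.33×15.2528 = 6.7334.

tax = $6.73 per unit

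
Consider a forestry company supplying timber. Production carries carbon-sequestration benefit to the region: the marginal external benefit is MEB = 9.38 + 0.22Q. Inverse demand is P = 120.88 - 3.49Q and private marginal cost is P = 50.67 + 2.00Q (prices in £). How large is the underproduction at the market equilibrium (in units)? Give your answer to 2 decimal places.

2.31 units

Market equilibrium (private): 50.67 + 2.00Q = 120.88 - 3.49Q → Q_m = 12.7887.
Social marginal cost = private MC − MEB = 41.29 + 1.78Q.
Set SMC = demand: 41.29 + 1.78Q = 120.88 - 3.49Q → Q* = 15.1025.
Gap = |12.7887 − 15.1025| = 2.3138.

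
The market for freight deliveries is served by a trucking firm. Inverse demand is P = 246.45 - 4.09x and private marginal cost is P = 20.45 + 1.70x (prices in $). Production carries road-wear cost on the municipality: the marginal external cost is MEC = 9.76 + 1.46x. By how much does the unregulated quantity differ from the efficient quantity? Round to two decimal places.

9.21 units

Market equilibrium (private): 20.45 + 1.70x = 246.45 - 4.09x → x_m = 39.0328.
Social marginal cost = private MC + MEC = 30.21 + 3.16x.
Set SMC = demand: 30.21 + 3.16x = 246.45 - 4.09x → x* = 29.8262.
Gap = |39.0328 − 29.8262| = 9.2066.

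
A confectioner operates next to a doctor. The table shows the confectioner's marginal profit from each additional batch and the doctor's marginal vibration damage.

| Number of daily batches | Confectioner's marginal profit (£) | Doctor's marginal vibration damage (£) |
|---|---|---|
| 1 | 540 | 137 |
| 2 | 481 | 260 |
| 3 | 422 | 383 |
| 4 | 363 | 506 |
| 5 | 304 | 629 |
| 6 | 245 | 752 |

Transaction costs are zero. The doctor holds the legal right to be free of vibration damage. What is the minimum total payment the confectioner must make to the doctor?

£780

Efficient level: marginal profit ≥ marginal vibration damage through level 3, so k* = 3.
With the doctor holding the right, the confectioner must at least compensate total damage at k*: 137 + 260 + 383 = 780.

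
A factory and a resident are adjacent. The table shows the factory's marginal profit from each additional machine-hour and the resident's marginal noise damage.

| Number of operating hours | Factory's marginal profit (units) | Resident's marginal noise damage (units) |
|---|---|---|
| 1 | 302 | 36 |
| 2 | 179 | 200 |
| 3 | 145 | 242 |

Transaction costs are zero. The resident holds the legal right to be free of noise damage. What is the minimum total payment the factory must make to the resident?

Efficient level: marginal profit ≥ marginal noise damage through level 1, so k* = 1.
With the resident holding the right, the factory must at least compensate total damage at k*: 36 = 36.

36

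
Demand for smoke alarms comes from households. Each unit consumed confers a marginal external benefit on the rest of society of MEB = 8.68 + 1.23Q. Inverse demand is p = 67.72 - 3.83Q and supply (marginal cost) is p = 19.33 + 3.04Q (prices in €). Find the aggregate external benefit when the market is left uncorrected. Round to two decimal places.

Market equilibrium (private): 19.33 + 3.04Q = 67.72 - 3.83Q → Q_m = 7.0437.
Total external benefit = ∫₀^{Q_m} (8.68 + 1.23Q) dQ = 8.68×7.0437 + ½×1.23×7.0437² = 91.6517.

€91.65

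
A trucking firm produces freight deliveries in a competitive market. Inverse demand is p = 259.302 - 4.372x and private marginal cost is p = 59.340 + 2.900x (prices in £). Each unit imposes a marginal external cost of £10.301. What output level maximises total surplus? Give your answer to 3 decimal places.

x* = 26.081

Social marginal cost = private MC + MEC = 69.641 + 2.900x.
Set SMC = demand: 69.641 + 2.900x = 259.302 - 4.372x → x* = 26.0810.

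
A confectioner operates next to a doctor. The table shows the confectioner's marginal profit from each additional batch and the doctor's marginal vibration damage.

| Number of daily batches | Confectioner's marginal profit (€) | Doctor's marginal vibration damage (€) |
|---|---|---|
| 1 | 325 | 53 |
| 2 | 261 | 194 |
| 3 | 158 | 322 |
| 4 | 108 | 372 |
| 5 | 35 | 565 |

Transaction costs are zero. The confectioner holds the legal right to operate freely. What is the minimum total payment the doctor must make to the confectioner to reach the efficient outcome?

€301

Left alone the confectioner would choose level 5 (marginal profit stays positive).
Efficient level: k* = 2 (marginal profit ≥ marginal vibration damage through 2).
The doctor must at least cover the confectioner's forgone profit from cutting 5→2: 158 + 108 + 35 = 301.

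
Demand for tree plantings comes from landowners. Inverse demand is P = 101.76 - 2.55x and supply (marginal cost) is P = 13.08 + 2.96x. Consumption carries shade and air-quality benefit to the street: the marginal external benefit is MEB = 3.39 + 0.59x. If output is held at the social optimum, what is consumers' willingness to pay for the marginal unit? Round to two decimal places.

P = 54.04

Social marginal benefit = demand + MEB = 105.15 - 1.96x.
Set SMB = MC: 105.15 - 1.96x = 13.08 + 2.96x → x* = 18.7134.
Consumer price on the demand curve at x*: 101.76 − 2.55×18.7134 = 54.0408.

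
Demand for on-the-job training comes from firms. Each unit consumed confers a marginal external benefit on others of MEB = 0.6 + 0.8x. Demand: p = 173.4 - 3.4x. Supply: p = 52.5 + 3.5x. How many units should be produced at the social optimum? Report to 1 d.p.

x* = 19.9

Social marginal benefit = demand + MEB = 174.0 - 2.6x.
Set SMB = MC: 174.0 - 2.6x = 52.5 + 3.5x → x* = 19.9180.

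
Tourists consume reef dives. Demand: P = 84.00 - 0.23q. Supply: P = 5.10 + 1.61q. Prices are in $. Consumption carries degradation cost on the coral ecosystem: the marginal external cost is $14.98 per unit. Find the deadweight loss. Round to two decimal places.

DWL = $60.98

Market equilibrium (private): 5.10 + 1.61q = 84.00 - 0.23q → q_m = 42.8804.
Social marginal benefit = demand − MEC = 69.02 - 0.23q.
Set SMB = MC: 69.02 - 0.23q = 5.10 + 1.61q → q* = 34.7391.
The loss is the area between SMB and MC from q* to q_m; with linear curves that's a triangle of height MEC(q_m).
DWL = ½ × 8.1413 × 14.9800 = 60.9783.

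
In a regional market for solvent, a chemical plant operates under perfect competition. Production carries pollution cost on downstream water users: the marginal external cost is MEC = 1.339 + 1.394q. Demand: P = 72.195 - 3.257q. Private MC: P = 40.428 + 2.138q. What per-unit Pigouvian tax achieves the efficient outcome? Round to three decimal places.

Social marginal cost = private MC + MEC = 41.767 + 3.532q.
Set SMC = demand: 41.767 + 3.532q = 72.195 - 3.257q → q* = 4.4820.
The Pigouvian tax equals MEC at q*: 1.339 + 1.394×4.4820 = 7.5869.

tax = 7.587 per unit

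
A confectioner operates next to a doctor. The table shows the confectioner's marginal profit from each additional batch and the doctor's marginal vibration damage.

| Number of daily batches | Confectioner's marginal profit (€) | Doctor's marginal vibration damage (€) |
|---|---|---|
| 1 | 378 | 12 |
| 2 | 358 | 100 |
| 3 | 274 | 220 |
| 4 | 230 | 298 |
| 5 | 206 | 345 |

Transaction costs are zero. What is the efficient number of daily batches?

3

Bargaining reaches the level where marginal profit last exceeds marginal vibration damage.
That holds through level 3 (274 ≥ 220) but not at 4 (230 < 298).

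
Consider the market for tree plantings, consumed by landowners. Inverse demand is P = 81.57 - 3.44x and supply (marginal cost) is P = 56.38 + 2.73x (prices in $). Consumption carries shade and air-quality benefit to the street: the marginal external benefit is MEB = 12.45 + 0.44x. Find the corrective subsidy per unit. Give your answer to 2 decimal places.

Social marginal benefit = demand + MEB = 94.02 - 3.00x.
Set SMB = MC: 94.02 - 3.00x = 56.38 + 2.73x → x* = 6.5689.
The Pigouvian subsidy equals MEB at x*: 12.45 + 0.44×6.5689 = 15.3403.

subsidy = $15.34 per unit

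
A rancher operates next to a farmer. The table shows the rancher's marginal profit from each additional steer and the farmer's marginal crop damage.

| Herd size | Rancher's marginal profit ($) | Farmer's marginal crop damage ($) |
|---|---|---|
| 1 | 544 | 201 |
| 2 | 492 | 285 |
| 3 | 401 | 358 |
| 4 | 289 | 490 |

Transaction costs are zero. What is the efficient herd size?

3

Bargaining reaches the level where marginal profit last exceeds marginal crop damage.
That holds through level 3 (401 ≥ 358) but not at 4 (289 < 490).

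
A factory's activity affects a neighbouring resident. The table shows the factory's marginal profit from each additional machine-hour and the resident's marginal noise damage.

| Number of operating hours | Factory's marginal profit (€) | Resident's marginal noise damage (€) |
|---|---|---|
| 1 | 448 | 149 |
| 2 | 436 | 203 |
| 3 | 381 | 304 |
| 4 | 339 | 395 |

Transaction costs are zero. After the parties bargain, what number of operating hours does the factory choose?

Bargaining reaches the level where marginal profit last exceeds marginal noise damage.
That holds through level 3 (381 ≥ 304) but not at 4 (339 < 395).

3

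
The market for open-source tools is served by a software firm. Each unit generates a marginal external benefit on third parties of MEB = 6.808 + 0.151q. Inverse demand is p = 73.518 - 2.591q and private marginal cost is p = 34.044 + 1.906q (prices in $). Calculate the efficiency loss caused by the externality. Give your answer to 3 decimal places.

Market equilibrium (private): 34.044 + 1.906q = 73.518 - 2.591q → q_m = 8.7779.
Social marginal cost = private MC − MEB = 27.236 + 1.755q.
Set SMC = demand: 27.236 + 1.755q = 73.518 - 2.591q → q* = 10.6493.
The loss is the area between SMC and demand from q* to q_m; with linear curves that's a triangle of height MEB(q_m).
DWL = ½ × 1.8714 × 8.1335 = 7.6105.

DWL = $7.611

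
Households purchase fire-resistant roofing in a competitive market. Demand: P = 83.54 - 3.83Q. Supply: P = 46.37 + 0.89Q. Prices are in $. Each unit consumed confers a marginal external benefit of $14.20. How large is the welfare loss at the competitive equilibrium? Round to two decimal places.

Market equilibrium (private): 46.37 + 0.89Q = 83.54 - 3.83Q → Q_m = 7.8750.
Social marginal benefit = demand + MEB = 97.74 - 3.83Q.
Set SMB = MC: 97.74 - 3.83Q = 46.37 + 0.89Q → Q* = 10.8835.
The welfare-loss triangle has base |Q_m − Q*| and height MEB(Q_m) (the vertical gap between SMB and MC is zero at Q* and MEB at Q_m).
DWL = ½ × 3.0085 × 14.2000 = 21.3604.

DWL = $21.36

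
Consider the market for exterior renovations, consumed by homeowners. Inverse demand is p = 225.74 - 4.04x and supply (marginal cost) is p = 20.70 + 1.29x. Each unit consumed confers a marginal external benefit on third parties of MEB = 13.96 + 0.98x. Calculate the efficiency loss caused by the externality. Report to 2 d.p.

Market equilibrium (private): 20.70 + 1.29x = 225.74 - 4.04x → x_m = 38.4690.
Social marginal benefit = demand + MEB = 239.70 - 3.06x.
Set SMB = MC: 239.70 - 3.06x = 20.70 + 1.29x → x* = 50.3448.
The welfare-loss triangle has base |x_m − x*| and height MEB(x_m) (the vertical gap between SMB and MC is zero at x* and MEB at x_m).
DWL = ½ × 11.8758 × 51.6597 = 306.7501.

DWL = 306.75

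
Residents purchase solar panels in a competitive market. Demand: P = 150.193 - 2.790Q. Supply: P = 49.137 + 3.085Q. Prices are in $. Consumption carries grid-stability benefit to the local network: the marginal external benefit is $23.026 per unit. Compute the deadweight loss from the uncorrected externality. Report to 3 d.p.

DWL = $45.123

Market equilibrium (private): 49.137 + 3.085Q = 150.193 - 2.790Q → Q_m = 17.2010.
Social marginal benefit = demand + MEB = 173.219 - 2.790Q.
Set SMB = MC: 173.219 - 2.790Q = 49.137 + 3.085Q → Q* = 21.1203.
The welfare-loss triangle has base |Q_m − Q*| and height MEB(Q_m) (the vertical gap between SMB and MC is zero at Q* and MEB at Q_m).
DWL = ½ × 3.9193 × 23.0260 = 45.1229.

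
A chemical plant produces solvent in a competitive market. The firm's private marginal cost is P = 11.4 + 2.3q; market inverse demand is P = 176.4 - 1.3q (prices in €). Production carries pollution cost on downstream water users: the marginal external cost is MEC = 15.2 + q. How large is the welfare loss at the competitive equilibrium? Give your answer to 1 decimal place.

DWL = €404.9

Market equilibrium (private): 11.4 + 2.3q = 176.4 - 1.3q → q_m = 45.8333.
Social marginal cost = private MC + MEC = 26.6 + 3.3q.
Set SMC = demand: 26.6 + 3.3q = 176.4 - 1.3q → q* = 32.5652.
The loss is the area between SMC and demand from q* to q_m; with linear curves that's a triangle of height MEC(q_m).
DWL = ½ × 13.2681 × 61.0333 = 404.8980.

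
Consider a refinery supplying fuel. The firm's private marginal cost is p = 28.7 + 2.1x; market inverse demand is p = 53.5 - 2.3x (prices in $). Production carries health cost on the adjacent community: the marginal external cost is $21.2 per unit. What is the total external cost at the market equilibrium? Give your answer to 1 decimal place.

Market equilibrium (private): 28.7 + 2.1x = 53.5 - 2.3x → x_m = 5.6364.
Total external cost = MEC × x_m = 21.2 × 5.6364 = 119.4917.

$119.5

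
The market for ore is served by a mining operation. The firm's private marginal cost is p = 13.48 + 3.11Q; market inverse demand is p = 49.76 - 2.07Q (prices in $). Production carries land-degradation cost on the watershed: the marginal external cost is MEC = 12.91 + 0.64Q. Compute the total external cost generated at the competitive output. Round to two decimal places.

$106.12

Market equilibrium (private): 13.48 + 3.11Q = 49.76 - 2.07Q → Q_m = 7.0039.
Total external cost = ∫₀^{Q_m} (12.91 + 0.64Q) dQ = 12.91×7.0039 + ½×0.64×7.0039² = 106.1178.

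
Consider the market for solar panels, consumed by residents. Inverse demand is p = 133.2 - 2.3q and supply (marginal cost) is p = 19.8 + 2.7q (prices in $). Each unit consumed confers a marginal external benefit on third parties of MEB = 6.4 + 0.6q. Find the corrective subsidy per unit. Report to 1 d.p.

subsidy = $22.7 per unit

Social marginal benefit = demand + MEB = 139.6 - 1.7q.
Set SMB = MC: 139.6 - 1.7q = 19.8 + 2.7q → q* = 27.2273.
The Pigouvian subsidy equals MEB at q*: 6.4 + 0.6×27.2273 = 22.7364.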